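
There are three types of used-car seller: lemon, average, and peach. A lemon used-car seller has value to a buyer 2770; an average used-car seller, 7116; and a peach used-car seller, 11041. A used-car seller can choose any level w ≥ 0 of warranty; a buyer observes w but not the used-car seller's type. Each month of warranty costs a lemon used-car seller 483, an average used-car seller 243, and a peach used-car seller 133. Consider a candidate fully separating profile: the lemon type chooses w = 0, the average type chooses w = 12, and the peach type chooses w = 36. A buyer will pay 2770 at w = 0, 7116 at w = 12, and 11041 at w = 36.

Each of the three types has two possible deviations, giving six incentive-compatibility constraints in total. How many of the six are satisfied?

6

Average (own payoff 7116 − 243×12 = 4200): to w=0 gives 2770 → no gain ✓; to w=36 gives 11041 − 243×36 = 2293 → no gain ✓.
Peach (own payoff 11041 − 133×36 = 6253): to w=0 gives 2770 → no gain ✓; to w=12 gives 7116 − 133×12 = 5520 → no gain ✓.
Lemon (own payoff 2770): to w=12 gives 7116 − 483×12 = 1320 → no gain ✓; to w=36 gives 11041 − 483×36 = -6347 → no gain ✓.
6 of the 6 constraints hold; this profile is a separating equilibrium.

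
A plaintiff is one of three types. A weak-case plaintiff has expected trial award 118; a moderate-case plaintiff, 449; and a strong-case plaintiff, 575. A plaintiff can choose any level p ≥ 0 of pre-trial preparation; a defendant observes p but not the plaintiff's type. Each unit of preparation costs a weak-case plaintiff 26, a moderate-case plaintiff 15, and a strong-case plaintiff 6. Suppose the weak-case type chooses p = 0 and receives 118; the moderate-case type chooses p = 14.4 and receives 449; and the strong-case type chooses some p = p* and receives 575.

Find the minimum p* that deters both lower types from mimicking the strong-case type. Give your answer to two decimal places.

22.80

Weak-case type (on-path payoff 118) won't mimic when 118 ≥ 575 − 26·p*, i.e. p* ≥ 17.58.
Moderate-case type (on-path payoff 449 − 15×14.4 = 233) won't mimic when 233 ≥ 575 − 15·p*, i.e. p* ≥ 22.80.
Both must hold, so p* = max(17.58, 22.80) = 22.80. The moderate-case type's constraint binds.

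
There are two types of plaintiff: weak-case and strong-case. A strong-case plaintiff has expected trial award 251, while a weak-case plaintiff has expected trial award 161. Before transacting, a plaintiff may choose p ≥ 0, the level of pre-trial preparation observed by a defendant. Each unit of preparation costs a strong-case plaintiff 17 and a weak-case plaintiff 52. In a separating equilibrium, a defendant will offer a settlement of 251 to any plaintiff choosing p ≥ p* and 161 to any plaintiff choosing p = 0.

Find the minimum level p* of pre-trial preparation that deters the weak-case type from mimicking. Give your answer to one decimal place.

1.7

A weak-case plaintiff choosing p = 0 receives 161.
Imitating at p* instead would pay 251 at cost 52·p*, netting 251 − 52·p*.
Indifference: 161 = 251 − 52·p*, so p* = (251 − 161) / 52 ≈ 1.7.
This is the weak-case type's binding incentive-compatibility constraint; any p ≥ 1.7 sustains separation on that side.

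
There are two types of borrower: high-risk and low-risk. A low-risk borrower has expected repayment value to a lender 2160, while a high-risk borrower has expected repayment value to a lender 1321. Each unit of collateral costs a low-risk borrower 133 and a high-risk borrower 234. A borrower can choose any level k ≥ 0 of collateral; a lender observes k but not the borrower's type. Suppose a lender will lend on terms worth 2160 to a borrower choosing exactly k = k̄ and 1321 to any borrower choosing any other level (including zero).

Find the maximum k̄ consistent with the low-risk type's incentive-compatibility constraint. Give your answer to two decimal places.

6.31

Choosing k̄ yields the low-risk type 2160 − 133·k̄; choosing zero yields 1321.
The low-risk type is indifferent at 2160 − 133·k̄ = 1321, i.e. k̄ = (2160 − 1321) / 133 ≈ 6.31.
For any k̄ above 6.31 the low-risk type would rather pool at zero, so separation collapses.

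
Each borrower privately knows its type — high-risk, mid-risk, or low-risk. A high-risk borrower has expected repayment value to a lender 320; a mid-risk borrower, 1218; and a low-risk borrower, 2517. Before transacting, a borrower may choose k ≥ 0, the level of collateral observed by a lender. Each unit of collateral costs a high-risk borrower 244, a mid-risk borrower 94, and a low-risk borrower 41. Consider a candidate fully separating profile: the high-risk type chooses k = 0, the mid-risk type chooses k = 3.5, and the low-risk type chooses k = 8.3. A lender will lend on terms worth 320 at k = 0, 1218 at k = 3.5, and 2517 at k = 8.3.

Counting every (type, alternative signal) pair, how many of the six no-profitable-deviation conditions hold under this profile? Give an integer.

3

Mid-risk (own payoff 1218 − 94×3.5 = 889): to k=0 gives 320 → no gain ✓; to k=8.3 gives 2517 − 94×8.3 = 1736.8 → profitable ✗.
Low-risk (own payoff 2517 − 41×8.3 = 2176.7): to k=0 gives 320 → no gain ✓; to k=3.5 gives 1218 − 41×3.5 = 1074.5 → no gain ✓.
High-risk (own payoff 320): to k=3.5 gives 1218 − 244×3.5 = 364 → profitable ✗; to k=8.3 gives 2517 − 244×8.3 = 491.8 → profitable ✗.
3 of the 6 constraints hold; not an equilibrium.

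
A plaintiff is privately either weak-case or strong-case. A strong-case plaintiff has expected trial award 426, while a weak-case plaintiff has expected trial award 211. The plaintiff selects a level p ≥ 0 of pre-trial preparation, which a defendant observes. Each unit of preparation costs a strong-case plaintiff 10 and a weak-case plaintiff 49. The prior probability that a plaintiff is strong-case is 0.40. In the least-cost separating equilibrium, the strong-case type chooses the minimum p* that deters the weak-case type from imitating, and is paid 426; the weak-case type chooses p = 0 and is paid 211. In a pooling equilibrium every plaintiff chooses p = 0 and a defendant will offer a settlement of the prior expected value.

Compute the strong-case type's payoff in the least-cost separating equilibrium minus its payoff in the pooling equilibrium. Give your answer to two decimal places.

85.12

Least-cost separating signal: p* solves 211 = 426 − 49·p*, so p* = (426 − 211)/49 ≈ 4.3878.
Strong-case type's separating payoff: 426 − 10 × p* = 426 − 10 × (426 − 211)/49 = 426 − 2150/49 ≈ 382.1224.
Pooling payoff: 0.40 × 426 + 0.60 × 211 = 297.
Difference: 382.1224 − 297 = 85.1224, i.e. 85.12 to two decimal places.
The strong-case type prefers to separate.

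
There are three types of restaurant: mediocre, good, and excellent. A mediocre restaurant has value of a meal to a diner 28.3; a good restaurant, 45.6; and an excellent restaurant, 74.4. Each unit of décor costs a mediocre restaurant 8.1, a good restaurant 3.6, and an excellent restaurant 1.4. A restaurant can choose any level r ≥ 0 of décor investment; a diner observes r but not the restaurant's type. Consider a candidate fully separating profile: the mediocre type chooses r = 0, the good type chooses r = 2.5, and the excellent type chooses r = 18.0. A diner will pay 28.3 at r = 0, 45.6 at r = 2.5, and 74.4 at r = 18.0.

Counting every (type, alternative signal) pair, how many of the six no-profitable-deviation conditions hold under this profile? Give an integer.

Excellent (own payoff 74.4 − 1.4×18.0 = 49.2): to r=0 gives 28.3 → no gain ✓; to r=2.5 gives 45.6 − 1.4×2.5 = 42.1 → no gain ✓.
Mediocre (own payoff 28.3): to r=2.5 gives 45.6 − 8.1×2.5 = 25.35 → no gain ✓; to r=18.0 gives 74.4 − 8.1×18.0 = -71.4 → no gain ✓.
Good (own payoff 45.6 − 3.6×2.5 = 36.6): to r=0 gives 28.3 → no gain ✓; to r=18.0 gives 74.4 − 3.6×18.0 = 9.6 → no gain ✓.
6 of the 6 constraints hold; this profile is a separating equilibrium.

6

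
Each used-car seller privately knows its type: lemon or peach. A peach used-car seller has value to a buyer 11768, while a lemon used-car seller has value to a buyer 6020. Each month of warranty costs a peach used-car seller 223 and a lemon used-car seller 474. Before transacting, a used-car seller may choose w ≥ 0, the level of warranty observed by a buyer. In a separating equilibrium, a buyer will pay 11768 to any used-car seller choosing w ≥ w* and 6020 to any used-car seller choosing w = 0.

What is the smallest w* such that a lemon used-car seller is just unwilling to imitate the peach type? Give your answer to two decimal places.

12.13

A lemon used-car seller choosing w = 0 receives 6020.
Imitating at w* instead would pay 11768 at cost 474·w*, netting 11768 − 474·w*.
Indifference: 6020 = 11768 − 474·w*, so w* = (11768 − 6020) / 474 ≈ 12.13.
At w* the lemon type's incentive constraint just binds; the peach type strictly prefers w* since its per-unit cost is lower.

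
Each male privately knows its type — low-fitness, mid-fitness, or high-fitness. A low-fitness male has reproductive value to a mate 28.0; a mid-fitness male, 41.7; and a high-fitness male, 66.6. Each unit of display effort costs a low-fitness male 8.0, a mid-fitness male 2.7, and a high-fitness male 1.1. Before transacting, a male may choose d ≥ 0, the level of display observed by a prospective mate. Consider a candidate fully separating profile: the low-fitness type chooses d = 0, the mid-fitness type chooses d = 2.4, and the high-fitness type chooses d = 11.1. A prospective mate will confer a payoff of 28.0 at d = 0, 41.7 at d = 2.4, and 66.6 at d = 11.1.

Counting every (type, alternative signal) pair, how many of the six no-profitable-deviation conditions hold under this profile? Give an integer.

High-fitness (own payoff 66.6 − 1.1×11.1 = 54.39): to d=0 gives 28.0 → no gain ✓; to d=2.4 gives 41.7 − 1.1×2.4 = 39.06 → no gain ✓.
Mid-fitness (own payoff 41.7 − 2.7×2.4 = 35.22): to d=0 gives 28.0 → no gain ✓; to d=11.1 gives 66.6 − 2.7×11.1 = 36.63 → profitable ✗.
Low-fitness (own payoff 28.0): to d=2.4 gives 41.7 − 8.0×2.4 = 22.5 → no gain ✓; to d=11.1 gives 66.6 − 8.0×11.1 = -22.2 → no gain ✓.
5 of the 6 constraints hold; not an equilibrium.

5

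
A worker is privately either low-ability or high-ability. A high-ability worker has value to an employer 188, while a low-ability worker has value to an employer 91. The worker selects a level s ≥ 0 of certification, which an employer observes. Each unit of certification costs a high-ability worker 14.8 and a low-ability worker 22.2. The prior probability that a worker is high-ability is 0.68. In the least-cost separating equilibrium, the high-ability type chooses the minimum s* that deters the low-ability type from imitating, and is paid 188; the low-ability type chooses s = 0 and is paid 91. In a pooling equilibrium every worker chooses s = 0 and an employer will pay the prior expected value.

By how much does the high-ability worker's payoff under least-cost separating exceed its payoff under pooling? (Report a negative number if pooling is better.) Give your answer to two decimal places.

-33.63

Least-cost separating signal: s* solves 91 = 188 − 22.2·s*, so s* = (188 − 91)/22.2 ≈ 4.3694.
High-ability type's separating payoff: 188 − 14.8 × s* = 188 − 14.8 × (188 − 91)/22.2 = 188 − 1435.6/22.2 ≈ 123.3333.
Pooling payoff: 0.68 × 188 + 0.32 × 91 = 156.96.
Difference: 123.3333 − 156.96 = -33.6267, i.e. -33.63 to two decimal places.
The high-ability type would prefer the pooling outcome.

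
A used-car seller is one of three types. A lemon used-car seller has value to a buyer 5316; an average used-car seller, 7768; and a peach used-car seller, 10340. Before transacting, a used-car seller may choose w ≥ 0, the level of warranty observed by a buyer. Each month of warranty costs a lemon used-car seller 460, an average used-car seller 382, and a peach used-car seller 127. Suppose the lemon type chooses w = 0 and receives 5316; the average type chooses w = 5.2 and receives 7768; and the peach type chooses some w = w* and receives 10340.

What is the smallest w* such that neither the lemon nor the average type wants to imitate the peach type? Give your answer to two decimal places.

11.93

Lemon type (on-path payoff 5316) won't mimic when 5316 ≥ 10340 − 460·w*, i.e. w* ≥ 10.92.
Average type (on-path payoff 7768 − 382×5.2 = 5781.6) won't mimic when 5781.6 ≥ 10340 − 382·w*, i.e. w* ≥ 11.93.
Both must hold, so w* = max(10.92, 11.93) = 11.93. The average type's constraint binds.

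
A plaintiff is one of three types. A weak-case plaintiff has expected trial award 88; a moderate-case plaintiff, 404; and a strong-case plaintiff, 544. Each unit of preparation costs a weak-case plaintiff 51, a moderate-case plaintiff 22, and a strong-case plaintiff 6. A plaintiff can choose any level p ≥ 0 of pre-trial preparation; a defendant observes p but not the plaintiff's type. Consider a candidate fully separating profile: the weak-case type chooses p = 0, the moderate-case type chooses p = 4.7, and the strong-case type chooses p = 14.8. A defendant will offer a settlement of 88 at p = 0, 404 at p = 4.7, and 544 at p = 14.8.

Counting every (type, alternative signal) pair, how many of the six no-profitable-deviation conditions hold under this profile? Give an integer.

Strong-case (own payoff 544 − 6×14.8 = 455.2): to p=0 gives 88 → no gain ✓; to p=4.7 gives 404 − 6×4.7 = 375.8 → no gain ✓.
Moderate-case (own payoff 404 − 22×4.7 = 300.6): to p=0 gives 88 → no gain ✓; to p=14.8 gives 544 − 22×14.8 = 218.4 → no gain ✓.
Weak-case (own payoff 88): to p=4.7 gives 404 − 51×4.7 = 164.3 → profitable ✗; to p=14.8 gives 544 − 51×14.8 = -210.8 → no gain ✓.
5 of the 6 constraints hold; not an equilibrium.

5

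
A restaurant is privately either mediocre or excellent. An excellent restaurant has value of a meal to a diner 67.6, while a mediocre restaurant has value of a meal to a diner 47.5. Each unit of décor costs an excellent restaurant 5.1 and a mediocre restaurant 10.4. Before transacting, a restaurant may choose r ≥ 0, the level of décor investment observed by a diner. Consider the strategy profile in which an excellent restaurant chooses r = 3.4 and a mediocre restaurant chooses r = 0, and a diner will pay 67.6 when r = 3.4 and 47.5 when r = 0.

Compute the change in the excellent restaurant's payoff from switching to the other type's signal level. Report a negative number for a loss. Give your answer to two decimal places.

-2.76

Playing r = 3.4 the excellent restaurant receives 67.6 − 5.1 × 3.4 = 50.26.
Deviating to r = 0 yields 47.5 instead.
Gain from deviating: 47.5 − 50.26 = -2.76.
The gain is negative, so the excellent type's incentive-compatibility constraint is satisfied.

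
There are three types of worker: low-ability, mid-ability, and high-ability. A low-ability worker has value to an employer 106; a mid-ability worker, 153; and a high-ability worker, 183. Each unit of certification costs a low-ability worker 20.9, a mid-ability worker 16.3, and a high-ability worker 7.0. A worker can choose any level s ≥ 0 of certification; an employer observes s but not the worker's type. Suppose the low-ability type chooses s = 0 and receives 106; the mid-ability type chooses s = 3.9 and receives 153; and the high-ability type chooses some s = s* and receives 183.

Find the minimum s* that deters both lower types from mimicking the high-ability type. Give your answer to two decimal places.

Low-ability type (on-path payoff 106) won't mimic when 106 ≥ 183 − 20.9·s*, i.e. s* ≥ 3.68.
Mid-ability type (on-path payoff 153 − 16.3×3.9 = 89.43) won't mimic when 89.43 ≥ 183 − 16.3·s*, i.e. s* ≥ 5.74.
Both must hold, so s* = max(3.68, 5.74) = 5.74. The mid-ability type's constraint binds.

5.74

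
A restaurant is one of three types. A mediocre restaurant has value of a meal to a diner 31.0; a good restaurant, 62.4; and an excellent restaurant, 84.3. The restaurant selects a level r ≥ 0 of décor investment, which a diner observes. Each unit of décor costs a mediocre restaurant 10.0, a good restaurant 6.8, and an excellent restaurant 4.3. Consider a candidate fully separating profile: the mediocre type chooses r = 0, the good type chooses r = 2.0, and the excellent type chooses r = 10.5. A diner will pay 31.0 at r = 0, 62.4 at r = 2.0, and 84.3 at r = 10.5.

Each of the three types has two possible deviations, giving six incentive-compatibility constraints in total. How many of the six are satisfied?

Good (own payoff 62.4 − 6.8×2.0 = 48.8): to r=0 gives 31.0 → no gain ✓; to r=10.5 gives 84.3 − 6.8×10.5 = 12.9 → no gain ✓.
Mediocre (own payoff 31.0): to r=2.0 gives 62.4 − 10.0×2.0 = 42.4 → profitable ✗; to r=10.5 gives 84.3 − 10.0×10.5 = -20.7 → no gain ✓.
Excellent (own payoff 84.3 − 4.3×10.5 = 39.15): to r=0 gives 31.0 → no gain ✓; to r=2.0 gives 62.4 − 4.3×2.0 = 53.8 → profitable ✗.
4 of the 6 constraints hold; not an equilibrium.

4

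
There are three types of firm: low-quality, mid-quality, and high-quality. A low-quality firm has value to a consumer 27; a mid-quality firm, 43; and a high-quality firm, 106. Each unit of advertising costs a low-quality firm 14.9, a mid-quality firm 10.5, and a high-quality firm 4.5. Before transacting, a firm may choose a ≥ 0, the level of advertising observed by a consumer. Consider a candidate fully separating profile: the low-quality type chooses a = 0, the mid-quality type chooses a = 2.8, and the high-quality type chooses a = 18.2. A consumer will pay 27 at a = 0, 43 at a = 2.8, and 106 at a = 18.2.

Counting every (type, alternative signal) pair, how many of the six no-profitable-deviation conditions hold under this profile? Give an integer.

Low-quality (own payoff 27): to a=2.8 gives 43 − 14.9×2.8 = 1.28 → no gain ✓; to a=18.2 gives 106 − 14.9×18.2 = -165.18 → no gain ✓.
High-quality (own payoff 106 − 4.5×18.2 = 24.1): to a=0 gives 27 → profitable ✗; to a=2.8 gives 43 − 4.5×2.8 = 30.4 → profitable ✗.
Mid-quality (own payoff 43 − 10.5×2.8 = 13.6): to a=0 gives 27 → profitable ✗; to a=18.2 gives 106 − 10.5×18.2 = -85.1 → no gain ✓.
3 of the 6 constraints hold; not an equilibrium.

3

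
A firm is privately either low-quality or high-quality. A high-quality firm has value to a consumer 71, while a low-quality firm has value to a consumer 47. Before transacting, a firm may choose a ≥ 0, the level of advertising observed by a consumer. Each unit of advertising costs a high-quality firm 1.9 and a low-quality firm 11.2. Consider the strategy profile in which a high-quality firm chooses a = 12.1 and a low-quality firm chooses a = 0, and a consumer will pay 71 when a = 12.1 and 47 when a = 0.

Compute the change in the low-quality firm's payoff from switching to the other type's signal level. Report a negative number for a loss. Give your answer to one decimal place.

-111.5

Playing a = 0 the low-quality firm receives 47.
Deviating to a = 12.1 brings payment 71 at cost 11.2 × 12.1 = 135.52, netting -64.52.
Gain from deviating: -64.52 − 47 = -111.52, i.e. -111.5 to one decimal place.
The gain is negative, so the low-quality type's incentive-compatibility constraint is satisfied.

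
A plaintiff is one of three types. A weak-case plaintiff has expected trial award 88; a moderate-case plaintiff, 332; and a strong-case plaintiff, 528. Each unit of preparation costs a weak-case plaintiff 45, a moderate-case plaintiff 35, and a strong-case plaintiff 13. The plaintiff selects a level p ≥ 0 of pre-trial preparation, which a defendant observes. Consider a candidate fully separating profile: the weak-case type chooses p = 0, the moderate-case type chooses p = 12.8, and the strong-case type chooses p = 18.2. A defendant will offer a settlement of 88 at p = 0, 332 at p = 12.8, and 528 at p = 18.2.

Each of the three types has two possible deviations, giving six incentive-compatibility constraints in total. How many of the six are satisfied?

4

Weak-case (own payoff 88): to p=12.8 gives 332 − 45×12.8 = -244 → no gain ✓; to p=18.2 gives 528 − 45×18.2 = -291 → no gain ✓.
Strong-case (own payoff 528 − 13×18.2 = 291.4): to p=0 gives 88 → no gain ✓; to p=12.8 gives 332 − 13×12.8 = 165.6 → no gain ✓.
Moderate-case (own payoff 332 − 35×12.8 = -116): to p=0 gives 88 → profitable ✗; to p=18.2 gives 528 − 35×18.2 = -109 → profitable ✗.
4 of the 6 constraints hold; not an equilibrium.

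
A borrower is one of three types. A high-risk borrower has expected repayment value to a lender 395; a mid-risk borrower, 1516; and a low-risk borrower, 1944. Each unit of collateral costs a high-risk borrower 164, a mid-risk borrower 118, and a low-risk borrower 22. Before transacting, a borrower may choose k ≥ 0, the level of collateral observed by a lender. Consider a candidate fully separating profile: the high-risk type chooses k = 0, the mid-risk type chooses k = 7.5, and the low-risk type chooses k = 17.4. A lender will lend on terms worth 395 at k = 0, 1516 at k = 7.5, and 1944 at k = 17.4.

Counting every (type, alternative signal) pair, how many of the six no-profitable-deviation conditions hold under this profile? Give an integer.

6

Mid-risk (own payoff 1516 − 118×7.5 = 631): to k=0 gives 395 → no gain ✓; to k=17.4 gives 1944 − 118×17.4 = -109.2 → no gain ✓.
Low-risk (own payoff 1944 − 22×17.4 = 1561.2): to k=0 gives 395 → no gain ✓; to k=7.5 gives 1516 − 22×7.5 = 1351 → no gain ✓.
High-risk (own payoff 395): to k=7.5 gives 1516 − 164×7.5 = 286 → no gain ✓; to k=17.4 gives 1944 − 164×17.4 = -909.6 → no gain ✓.
6 of the 6 constraints hold; this profile is a separating equilibrium.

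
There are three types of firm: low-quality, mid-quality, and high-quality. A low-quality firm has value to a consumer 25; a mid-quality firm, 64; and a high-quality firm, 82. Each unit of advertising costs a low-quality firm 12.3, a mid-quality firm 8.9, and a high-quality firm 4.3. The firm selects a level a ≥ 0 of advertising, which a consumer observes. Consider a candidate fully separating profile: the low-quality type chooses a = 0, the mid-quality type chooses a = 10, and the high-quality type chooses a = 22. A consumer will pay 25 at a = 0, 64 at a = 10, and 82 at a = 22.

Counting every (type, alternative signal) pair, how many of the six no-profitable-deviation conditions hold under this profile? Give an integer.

3

High-quality (own payoff 82 − 4.3×22 = -12.6): to a=0 gives 25 → profitable ✗; to a=10 gives 64 − 4.3×10 = 21 → profitable ✗.
Mid-quality (own payoff 64 − 8.9×10 = -25): to a=0 gives 25 → profitable ✗; to a=22 gives 82 − 8.9×22 = -113.8 → no gain ✓.
Low-quality (own payoff 25): to a=10 gives 64 − 12.3×10 = -59 → no gain ✓; to a=22 gives 82 − 12.3×22 = -188.6 → no gain ✓.
3 of the 6 constraints hold; not an equilibrium.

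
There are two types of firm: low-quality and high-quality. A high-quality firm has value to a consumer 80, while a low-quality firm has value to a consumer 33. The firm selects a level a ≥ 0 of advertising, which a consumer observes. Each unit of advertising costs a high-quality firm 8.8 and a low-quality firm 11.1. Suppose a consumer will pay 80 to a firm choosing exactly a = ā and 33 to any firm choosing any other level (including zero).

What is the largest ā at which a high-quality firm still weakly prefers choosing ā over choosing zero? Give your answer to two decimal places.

5.34

Choosing ā yields the high-quality type 80 − 8.8·ā; choosing zero yields 33.
The high-quality type is indifferent at 80 − 8.8·ā = 33, i.e. ā = (80 − 33) / 8.8 ≈ 5.34.
For any ā above 5.34 the high-quality type would rather pool at zero, so separation collapses.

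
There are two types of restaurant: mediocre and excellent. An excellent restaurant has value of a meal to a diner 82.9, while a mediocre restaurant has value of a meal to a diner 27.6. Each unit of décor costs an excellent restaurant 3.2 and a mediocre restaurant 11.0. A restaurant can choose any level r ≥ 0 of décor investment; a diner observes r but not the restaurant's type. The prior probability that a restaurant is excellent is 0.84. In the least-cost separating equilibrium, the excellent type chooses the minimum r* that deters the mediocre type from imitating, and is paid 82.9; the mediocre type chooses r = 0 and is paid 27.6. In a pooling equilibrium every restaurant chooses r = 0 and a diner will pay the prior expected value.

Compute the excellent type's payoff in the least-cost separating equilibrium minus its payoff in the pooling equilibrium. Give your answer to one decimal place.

Least-cost separating signal: r* solves 27.6 = 82.9 − 11.0·r*, so r* = (82.9 − 27.6)/11.0 ≈ 5.0273.
Excellent type's separating payoff: 82.9 − 3.2 × r* = 82.9 − 3.2 × (82.9 − 27.6)/11.0 = 82.9 − 176.96/11.0 ≈ 66.813.
Pooling payoff: 0.84 × 82.9 + 0.16 × 27.6 = 74.052.
Difference: 66.813 − 74.052 = -7.239, i.e. -7.2 to one decimal place.
The excellent type would prefer the pooling outcome.

-7.2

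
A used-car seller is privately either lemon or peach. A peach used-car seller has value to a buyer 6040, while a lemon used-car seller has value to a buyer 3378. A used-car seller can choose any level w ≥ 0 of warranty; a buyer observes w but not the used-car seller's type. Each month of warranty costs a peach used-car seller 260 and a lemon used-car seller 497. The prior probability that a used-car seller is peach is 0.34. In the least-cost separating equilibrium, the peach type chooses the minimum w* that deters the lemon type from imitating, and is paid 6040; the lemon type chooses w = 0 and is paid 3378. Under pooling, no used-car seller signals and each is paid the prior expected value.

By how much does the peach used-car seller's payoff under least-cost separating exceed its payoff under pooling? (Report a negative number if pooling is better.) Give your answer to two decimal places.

364.32

Least-cost separating signal: w* solves 3378 = 6040 − 497·w*, so w* = (6040 − 3378)/497 ≈ 5.3561.
Peach type's separating payoff: 6040 − 260 × w* = 6040 − 260 × (6040 − 3378)/497 = 6040 − 692120/497 ≈ 4647.4044.
Pooling payoff: 0.34 × 6040 + 0.66 × 3378 = 4283.08.
Difference: 4647.4044 − 4283.08 = 364.3244, i.e. 364.32 to two decimal places.
The peach type prefers to separate.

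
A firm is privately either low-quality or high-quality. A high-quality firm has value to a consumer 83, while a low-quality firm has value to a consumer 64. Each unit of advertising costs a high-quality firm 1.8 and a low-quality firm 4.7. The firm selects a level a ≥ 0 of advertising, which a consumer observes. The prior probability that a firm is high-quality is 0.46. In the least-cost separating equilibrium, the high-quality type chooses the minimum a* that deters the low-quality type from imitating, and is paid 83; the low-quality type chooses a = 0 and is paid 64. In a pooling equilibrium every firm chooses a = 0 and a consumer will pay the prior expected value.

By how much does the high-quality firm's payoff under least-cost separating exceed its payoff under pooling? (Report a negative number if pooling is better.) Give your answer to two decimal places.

2.98

Least-cost separating signal: a* solves 64 = 83 − 4.7·a*, so a* = (83 − 64)/4.7 ≈ 4.0426.
High-quality type's separating payoff: 83 − 1.8 × a* = 83 − 1.8 × (83 − 64)/4.7 = 83 − 34.2/4.7 ≈ 75.7234.
Pooling payoff: 0.46 × 83 + 0.54 × 64 = 72.74.
Difference: 75.7234 − 72.74 = 2.9834, i.e. 2.98 to two decimal places.
The high-quality type prefers to separate.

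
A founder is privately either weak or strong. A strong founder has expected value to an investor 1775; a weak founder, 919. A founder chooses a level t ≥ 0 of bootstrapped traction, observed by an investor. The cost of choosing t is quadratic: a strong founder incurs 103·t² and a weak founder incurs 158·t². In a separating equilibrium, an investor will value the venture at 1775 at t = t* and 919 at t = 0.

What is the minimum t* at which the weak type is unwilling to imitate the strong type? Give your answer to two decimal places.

2.33

The weak type at t = 0 receives 919; imitating at t* yields 1775 − 158·t*².
Indifference: 919 = 1775 − 158·t*², so t*² = (1775 − 919) / 158 ≈ 5.4177.
t* = √5.4177 ≈ 2.33.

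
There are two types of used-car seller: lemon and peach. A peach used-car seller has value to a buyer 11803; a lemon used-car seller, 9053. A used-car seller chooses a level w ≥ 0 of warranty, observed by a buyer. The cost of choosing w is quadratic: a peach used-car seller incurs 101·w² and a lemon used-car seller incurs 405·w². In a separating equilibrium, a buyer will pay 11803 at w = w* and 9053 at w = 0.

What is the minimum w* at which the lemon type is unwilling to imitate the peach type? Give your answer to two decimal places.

The lemon type at w = 0 receives 9053; imitating at w* yields 11803 − 405·w*².
Indifference: 9053 = 11803 − 405·w*², so w*² = (11803 − 9053) / 405 ≈ 6.7901.
w* = √6.7901 ≈ 2.61.

2.61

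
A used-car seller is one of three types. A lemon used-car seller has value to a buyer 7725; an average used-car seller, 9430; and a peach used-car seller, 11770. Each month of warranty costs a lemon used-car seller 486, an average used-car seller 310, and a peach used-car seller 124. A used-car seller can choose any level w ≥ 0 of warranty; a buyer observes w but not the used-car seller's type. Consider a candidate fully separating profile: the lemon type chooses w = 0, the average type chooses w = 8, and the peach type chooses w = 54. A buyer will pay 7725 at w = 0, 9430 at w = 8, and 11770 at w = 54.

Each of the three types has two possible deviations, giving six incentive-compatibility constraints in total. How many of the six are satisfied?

Peach (own payoff 11770 − 124×54 = 5074): to w=0 gives 7725 → profitable ✗; to w=8 gives 9430 − 124×8 = 8438 → profitable ✗.
Average (own payoff 9430 − 310×8 = 6950): to w=0 gives 7725 → profitable ✗; to w=54 gives 11770 − 310×54 = -4970 → no gain ✓.
Lemon (own payoff 7725): to w=8 gives 9430 − 486×8 = 5542 → no gain ✓; to w=54 gives 11770 − 486×54 = -14474 → no gain ✓.
3 of the 6 constraints hold; not an equilibrium.

3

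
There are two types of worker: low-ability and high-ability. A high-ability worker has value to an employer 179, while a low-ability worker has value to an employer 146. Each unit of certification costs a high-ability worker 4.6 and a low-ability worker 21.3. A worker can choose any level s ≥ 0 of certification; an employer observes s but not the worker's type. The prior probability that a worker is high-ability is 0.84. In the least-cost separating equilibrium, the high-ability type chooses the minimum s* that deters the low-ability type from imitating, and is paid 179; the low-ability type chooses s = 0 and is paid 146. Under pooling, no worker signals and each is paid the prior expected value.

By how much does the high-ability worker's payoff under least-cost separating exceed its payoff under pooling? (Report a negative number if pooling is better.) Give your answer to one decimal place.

-1.8

Least-cost separating signal: s* solves 146 = 179 − 21.3·s*, so s* = (179 − 146)/21.3 ≈ 1.5493.
High-ability type's separating payoff: 179 − 4.6 × s* = 179 − 4.6 × (179 − 146)/21.3 = 179 − 151.8/21.3 ≈ 171.873.
Pooling payoff: 0.84 × 179 + 0.16 × 146 = 173.72.
Difference: 171.873 − 173.72 = -1.847, i.e. -1.8 to one decimal place.
The high-ability type would prefer the pooling outcome.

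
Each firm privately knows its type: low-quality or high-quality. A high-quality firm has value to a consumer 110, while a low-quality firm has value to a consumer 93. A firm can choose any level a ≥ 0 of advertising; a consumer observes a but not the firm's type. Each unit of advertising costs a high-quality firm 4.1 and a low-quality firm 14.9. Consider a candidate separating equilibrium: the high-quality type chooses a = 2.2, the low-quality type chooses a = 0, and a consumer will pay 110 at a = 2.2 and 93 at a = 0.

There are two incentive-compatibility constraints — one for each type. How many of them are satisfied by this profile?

High-quality type: signal → 110 − 4.1 × 2.2 = 100.98; deviate to 0 → 93. IC holds (100.98 ≥ 93).
Low-quality type: stay at 0 → 93; mimic → 110 − 14.9 × 2.2 = 77.22. IC holds (93 ≥ 77.22).
2 of 2 constraints hold, so this is a separating equilibrium.

2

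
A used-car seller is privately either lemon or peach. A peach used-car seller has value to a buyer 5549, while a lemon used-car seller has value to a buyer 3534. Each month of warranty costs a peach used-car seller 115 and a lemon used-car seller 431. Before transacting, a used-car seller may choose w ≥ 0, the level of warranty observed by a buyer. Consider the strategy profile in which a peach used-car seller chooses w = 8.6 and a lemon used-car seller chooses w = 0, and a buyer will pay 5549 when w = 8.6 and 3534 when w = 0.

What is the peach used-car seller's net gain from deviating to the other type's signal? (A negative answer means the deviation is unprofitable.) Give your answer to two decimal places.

-1026.00

Playing w = 8.6 the peach used-car seller receives 5549 − 115 × 8.6 = 4560.
Deviating to w = 0 yields 3534 instead.
Gain from deviating: 3534 − 4560 = -1026.00.
The gain is negative, so the peach type's incentive-compatibility constraint is satisfied.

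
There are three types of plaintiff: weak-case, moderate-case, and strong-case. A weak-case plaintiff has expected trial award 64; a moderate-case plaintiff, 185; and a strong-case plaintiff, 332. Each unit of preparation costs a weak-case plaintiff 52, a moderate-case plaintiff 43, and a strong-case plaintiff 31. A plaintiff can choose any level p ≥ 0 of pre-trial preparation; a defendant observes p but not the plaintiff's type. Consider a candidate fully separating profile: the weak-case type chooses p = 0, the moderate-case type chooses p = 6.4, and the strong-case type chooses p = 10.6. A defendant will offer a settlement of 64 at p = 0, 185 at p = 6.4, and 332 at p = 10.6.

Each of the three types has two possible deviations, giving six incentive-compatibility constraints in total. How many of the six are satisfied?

Strong-case (own payoff 332 − 31×10.6 = 3.4): to p=0 gives 64 → profitable ✗; to p=6.4 gives 185 − 31×6.4 = -13.4 → no gain ✓.
Moderate-case (own payoff 185 − 43×6.4 = -90.2): to p=0 gives 64 → profitable ✗; to p=10.6 gives 332 − 43×10.6 = -123.8 → no gain ✓.
Weak-case (own payoff 64): to p=6.4 gives 185 − 52×6.4 = -147.8 → no gain ✓; to p=10.6 gives 332 − 52×10.6 = -219.2 → no gain ✓.
4 of the 6 constraints hold; not an equilibrium.

4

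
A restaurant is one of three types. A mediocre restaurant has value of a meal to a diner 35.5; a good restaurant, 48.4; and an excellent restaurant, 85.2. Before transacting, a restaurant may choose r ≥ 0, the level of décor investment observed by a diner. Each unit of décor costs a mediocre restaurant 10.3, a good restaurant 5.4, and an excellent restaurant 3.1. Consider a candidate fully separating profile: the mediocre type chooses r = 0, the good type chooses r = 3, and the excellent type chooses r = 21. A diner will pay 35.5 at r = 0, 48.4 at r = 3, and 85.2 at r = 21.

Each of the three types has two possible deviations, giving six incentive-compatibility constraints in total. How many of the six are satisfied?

3

Excellent (own payoff 85.2 − 3.1×21 = 20.1): to r=0 gives 35.5 → profitable ✗; to r=3 gives 48.4 − 3.1×3 = 39.1 → profitable ✗.
Mediocre (own payoff 35.5): to r=3 gives 48.4 − 10.3×3 = 17.5 → no gain ✓; to r=21 gives 85.2 − 10.3×21 = -131.1 → no gain ✓.
Good (own payoff 48.4 − 5.4×3 = 32.2): to r=0 gives 35.5 → profitable ✗; to r=21 gives 85.2 − 5.4×21 = -28.2 → no gain ✓.
3 of the 6 constraints hold; not an equilibrium.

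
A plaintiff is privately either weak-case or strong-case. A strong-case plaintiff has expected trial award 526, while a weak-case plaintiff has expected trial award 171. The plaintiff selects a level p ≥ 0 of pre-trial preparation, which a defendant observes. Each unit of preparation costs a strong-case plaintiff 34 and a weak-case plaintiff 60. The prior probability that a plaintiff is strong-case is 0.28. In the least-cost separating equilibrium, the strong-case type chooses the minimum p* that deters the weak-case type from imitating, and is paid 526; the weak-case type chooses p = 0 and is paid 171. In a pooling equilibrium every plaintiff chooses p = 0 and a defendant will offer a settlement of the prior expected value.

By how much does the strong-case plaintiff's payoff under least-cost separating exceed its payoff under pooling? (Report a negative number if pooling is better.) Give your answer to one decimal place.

54.4

Least-cost separating signal: p* solves 171 = 526 − 60·p*, so p* = (526 − 171)/60 ≈ 5.9167.
Strong-case type's separating payoff: 526 − 34 × p* = 526 − 34 × (526 − 171)/60 = 526 − 12070/60 ≈ 324.833.
Pooling payoff: 0.28 × 526 + 0.72 × 171 = 270.4.
Difference: 324.833 − 270.4 = 54.433, i.e. 54.4 to one decimal place.
The strong-case type prefers to separate.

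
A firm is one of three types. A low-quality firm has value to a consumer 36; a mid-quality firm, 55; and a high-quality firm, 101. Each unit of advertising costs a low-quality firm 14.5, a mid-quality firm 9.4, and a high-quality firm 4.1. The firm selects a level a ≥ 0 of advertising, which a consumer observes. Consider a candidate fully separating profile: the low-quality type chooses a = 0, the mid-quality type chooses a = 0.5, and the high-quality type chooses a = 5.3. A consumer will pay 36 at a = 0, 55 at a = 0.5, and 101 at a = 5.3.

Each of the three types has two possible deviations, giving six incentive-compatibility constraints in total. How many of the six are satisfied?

4

Mid-quality (own payoff 55 − 9.4×0.5 = 50.3): to a=0 gives 36 → no gain ✓; to a=5.3 gives 101 − 9.4×5.3 = 51.18 → profitable ✗.
Low-quality (own payoff 36): to a=0.5 gives 55 − 14.5×0.5 = 47.75 → profitable ✗; to a=5.3 gives 101 − 14.5×5.3 = 24.15 → no gain ✓.
High-quality (own payoff 101 − 4.1×5.3 = 79.27): to a=0 gives 36 → no gain ✓; to a=0.5 gives 55 − 4.1×0.5 = 52.95 → no gain ✓.
4 of the 6 constraints hold; not an equilibrium.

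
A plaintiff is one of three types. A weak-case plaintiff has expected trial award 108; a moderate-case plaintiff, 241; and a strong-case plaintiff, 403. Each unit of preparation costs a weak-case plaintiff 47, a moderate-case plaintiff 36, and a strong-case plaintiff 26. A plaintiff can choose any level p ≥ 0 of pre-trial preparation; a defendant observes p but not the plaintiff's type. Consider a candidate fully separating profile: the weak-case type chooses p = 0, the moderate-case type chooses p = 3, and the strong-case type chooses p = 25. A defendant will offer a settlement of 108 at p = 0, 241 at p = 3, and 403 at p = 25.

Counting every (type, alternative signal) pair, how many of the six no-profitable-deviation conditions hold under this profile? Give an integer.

Moderate-case (own payoff 241 − 36×3 = 133): to p=0 gives 108 → no gain ✓; to p=25 gives 403 − 36×25 = -497 → no gain ✓.
Strong-case (own payoff 403 − 26×25 = -247): to p=0 gives 108 → profitable ✗; to p=3 gives 241 − 26×3 = 163 → profitable ✗.
Weak-case (own payoff 108): to p=3 gives 241 − 47×3 = 100 → no gain ✓; to p=25 gives 403 − 47×25 = -772 → no gain ✓.
4 of the 6 constraints hold; not an equilibrium.

4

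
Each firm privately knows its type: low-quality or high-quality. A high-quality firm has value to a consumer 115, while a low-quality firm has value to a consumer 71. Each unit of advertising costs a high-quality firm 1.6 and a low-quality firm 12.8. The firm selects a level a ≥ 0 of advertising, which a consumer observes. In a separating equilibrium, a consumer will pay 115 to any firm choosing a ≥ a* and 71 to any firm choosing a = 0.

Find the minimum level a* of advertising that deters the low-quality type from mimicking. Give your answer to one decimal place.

3.4

A low-quality firm choosing a = 0 receives 71.
Imitating at a* instead would pay 115 at cost 12.8·a*, netting 115 − 12.8·a*.
Indifference: 71 = 115 − 12.8·a*, so a* = (115 − 71) / 12.8 ≈ 3.4.
This is the low-quality type's binding incentive-compatibility constraint; any a ≥ 3.4 sustains separation on that side.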